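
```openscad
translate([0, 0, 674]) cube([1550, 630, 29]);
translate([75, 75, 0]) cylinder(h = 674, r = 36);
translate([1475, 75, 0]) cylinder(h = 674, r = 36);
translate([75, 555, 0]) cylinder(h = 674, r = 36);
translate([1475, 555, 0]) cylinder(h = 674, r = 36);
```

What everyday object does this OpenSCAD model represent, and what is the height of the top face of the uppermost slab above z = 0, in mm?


A table. The table height is 703 mm.

A 1550×630×29 slab sits at z = 674 on four Ø72 mm round legs — a table. The top surface is at 674 + 29 = 703 mm.


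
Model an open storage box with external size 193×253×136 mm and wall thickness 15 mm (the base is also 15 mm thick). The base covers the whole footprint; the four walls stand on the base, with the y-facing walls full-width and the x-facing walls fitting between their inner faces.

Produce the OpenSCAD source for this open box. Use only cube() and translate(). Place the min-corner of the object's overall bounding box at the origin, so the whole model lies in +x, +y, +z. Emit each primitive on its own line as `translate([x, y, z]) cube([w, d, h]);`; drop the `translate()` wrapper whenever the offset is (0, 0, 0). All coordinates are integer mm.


cube([193, 253, 15]);
translate([0, 0, 15]) cube([193, 15, 121]);
translate([0, 238, 15]) cube([193, 15, 121]);
translate([0, 15, 15]) cube([15, 223, 121]);
translate([178, 15, 15]) cube([15, 223, 121]);


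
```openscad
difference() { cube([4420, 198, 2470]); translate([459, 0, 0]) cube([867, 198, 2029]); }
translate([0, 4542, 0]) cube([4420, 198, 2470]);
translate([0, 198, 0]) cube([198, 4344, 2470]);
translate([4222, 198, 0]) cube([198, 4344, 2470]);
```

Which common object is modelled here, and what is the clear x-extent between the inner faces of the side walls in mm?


A single room. The interior width is 4024 mm.

Four walls enclosing a rectangle with a door in the front wall — a room. Outside width 4420 minus two 198 mm walls gives 4024 mm.


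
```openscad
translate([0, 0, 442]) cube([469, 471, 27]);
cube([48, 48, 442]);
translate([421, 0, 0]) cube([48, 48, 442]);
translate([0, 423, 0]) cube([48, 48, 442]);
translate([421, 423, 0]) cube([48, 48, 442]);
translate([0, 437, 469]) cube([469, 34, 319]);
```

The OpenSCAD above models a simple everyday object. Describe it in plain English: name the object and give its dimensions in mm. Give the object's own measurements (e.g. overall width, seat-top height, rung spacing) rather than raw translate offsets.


A chair. The seat is a 469×471×27 mm slab with its top at z = 469 mm, on four 48×48 mm corner legs (flush with the seat edges, standing on z = 0). A flat backrest 34 mm thick, 319 mm tall, spans the full seat width and rises from the seat top along its +y edge, rear face flush with the rear of the seat.


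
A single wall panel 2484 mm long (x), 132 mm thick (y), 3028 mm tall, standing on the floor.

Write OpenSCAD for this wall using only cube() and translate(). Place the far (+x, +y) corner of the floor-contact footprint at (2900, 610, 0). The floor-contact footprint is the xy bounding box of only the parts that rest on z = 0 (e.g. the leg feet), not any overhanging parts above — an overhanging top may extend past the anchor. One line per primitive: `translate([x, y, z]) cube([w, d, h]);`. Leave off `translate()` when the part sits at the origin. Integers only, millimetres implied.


translate([416, 478, 0]) cube([2484, 132, 3028]);


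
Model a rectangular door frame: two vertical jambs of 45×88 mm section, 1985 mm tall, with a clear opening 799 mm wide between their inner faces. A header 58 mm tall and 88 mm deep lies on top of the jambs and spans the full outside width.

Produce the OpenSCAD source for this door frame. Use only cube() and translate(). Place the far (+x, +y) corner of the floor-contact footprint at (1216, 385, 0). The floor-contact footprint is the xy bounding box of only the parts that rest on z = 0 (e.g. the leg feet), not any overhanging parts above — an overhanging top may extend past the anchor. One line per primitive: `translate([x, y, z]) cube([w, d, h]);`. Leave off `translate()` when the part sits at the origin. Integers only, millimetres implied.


translate([327, 297, 0]) cube([45, 88, 1985]);
translate([1171, 297, 0]) cube([45, 88, 1985]);
translate([327, 297, 1985]) cube([889, 88, 58]);


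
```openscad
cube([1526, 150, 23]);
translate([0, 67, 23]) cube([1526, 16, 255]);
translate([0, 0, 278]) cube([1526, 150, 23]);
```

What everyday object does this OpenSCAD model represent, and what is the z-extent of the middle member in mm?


An I-beam. The web height is 255 mm.

Two wide flanges with a thin centred web — an I-beam. Overall 301 mm minus two 23 mm flanges gives a web of 301 − 2·23 = 255 mm.


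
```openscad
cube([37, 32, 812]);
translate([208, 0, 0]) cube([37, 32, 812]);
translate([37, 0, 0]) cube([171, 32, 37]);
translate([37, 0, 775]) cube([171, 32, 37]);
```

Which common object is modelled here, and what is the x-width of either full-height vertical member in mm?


A picture frame. The border width is 37 mm.

Four thin pieces enclosing a rectangular opening — a picture frame. The two full-height stiles are 812 mm tall; the top rail sits at z = 775 and is 37 mm tall, so the border above the opening is 812 − 775 = 37 mm, matching the stile x-width.


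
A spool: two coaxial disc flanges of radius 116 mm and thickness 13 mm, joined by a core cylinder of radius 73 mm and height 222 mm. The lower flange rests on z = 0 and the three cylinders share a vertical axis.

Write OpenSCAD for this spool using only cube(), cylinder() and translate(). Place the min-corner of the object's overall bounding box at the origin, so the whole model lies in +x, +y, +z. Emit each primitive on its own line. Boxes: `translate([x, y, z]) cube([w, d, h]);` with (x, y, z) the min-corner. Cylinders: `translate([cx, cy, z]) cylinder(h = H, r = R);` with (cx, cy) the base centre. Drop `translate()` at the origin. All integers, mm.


translate([116, 116, 0]) cylinder(h = 13, r = 116);
translate([116, 116, 13]) cylinder(h = 222, r = 73);
translate([116, 116, 235]) cylinder(h = 13, r = 116);


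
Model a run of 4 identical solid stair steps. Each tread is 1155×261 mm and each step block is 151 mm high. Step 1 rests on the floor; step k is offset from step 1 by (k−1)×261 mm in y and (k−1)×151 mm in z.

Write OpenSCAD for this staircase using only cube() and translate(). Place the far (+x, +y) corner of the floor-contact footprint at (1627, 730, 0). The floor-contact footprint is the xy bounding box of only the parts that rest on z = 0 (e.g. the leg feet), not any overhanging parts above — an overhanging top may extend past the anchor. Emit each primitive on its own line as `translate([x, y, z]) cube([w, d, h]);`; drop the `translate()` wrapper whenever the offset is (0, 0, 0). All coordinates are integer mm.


translate([472, 469, 0]) cube([1155, 261, 151]);
translate([472, 730, 151]) cube([1155, 261, 151]);
translate([472, 991, 302]) cube([1155, 261, 151]);
translate([472, 1252, 453]) cube([1155, 261, 151]);


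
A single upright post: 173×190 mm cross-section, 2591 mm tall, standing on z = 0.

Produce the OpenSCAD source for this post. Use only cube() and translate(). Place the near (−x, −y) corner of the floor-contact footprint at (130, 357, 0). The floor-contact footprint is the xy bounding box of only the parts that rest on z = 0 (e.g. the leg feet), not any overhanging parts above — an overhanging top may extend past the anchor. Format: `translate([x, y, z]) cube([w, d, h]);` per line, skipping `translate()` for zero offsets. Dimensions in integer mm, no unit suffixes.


translate([130, 357, 0]) cube([173, 190, 2591]);


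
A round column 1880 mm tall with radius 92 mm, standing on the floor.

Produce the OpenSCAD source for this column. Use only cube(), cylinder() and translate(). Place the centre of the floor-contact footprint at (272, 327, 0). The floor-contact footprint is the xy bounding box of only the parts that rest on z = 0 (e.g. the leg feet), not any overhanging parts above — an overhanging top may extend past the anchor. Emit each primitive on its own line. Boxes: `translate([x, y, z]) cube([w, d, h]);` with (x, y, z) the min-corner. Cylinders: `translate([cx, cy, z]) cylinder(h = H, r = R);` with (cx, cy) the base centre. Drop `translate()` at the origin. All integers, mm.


translate([272, 327, 0]) cylinder(h = 1880, r = 92);


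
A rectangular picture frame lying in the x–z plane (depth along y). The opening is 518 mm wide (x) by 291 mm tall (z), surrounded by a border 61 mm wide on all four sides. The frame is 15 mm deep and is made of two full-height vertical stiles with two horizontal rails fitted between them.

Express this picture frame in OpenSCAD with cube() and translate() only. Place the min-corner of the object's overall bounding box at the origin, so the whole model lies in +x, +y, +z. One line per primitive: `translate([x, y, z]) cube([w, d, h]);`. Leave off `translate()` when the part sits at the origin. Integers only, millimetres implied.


cube([61, 15, 413]);
translate([579, 0, 0]) cube([61, 15, 413]);
translate([61, 0, 0]) cube([518, 15, 61]);
translate([61, 0, 352]) cube([518, 15, 61]);


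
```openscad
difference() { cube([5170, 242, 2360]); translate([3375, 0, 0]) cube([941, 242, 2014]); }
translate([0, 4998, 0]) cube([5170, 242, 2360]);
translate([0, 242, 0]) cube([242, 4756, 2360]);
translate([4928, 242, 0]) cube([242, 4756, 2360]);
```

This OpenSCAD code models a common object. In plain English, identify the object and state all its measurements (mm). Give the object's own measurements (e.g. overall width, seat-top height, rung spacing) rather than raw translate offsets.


A single room: four walls, each 2360 mm tall and 242 mm thick, enclosing an outside footprint 5170×5240 mm (x × y), no floor or roof. The front and back walls (−y and +y sides) run the full x-width; the side walls fit between their inner faces. A door opening 941 mm wide and 2014 mm tall is cut through the front wall from the floor up, its −x edge 3375 mm from the wall's −x end.


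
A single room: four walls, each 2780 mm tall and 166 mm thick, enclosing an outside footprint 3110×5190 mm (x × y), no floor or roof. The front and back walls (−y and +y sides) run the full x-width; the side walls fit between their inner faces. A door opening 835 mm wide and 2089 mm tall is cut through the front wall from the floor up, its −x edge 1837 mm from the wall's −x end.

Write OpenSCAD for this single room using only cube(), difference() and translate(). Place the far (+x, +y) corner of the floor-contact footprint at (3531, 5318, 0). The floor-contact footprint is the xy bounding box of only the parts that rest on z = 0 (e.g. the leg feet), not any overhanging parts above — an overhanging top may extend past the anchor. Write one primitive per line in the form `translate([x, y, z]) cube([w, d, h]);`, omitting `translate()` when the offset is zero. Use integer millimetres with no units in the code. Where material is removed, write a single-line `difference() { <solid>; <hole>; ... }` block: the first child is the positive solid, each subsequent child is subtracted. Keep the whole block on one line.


difference() { translate([421, 128, 0]) cube([3110, 166, 2780]); translate([2258, 128, 0]) cube([835, 166, 2089]); }
translate([421, 5152, 0]) cube([3110, 166, 2780]);
translate([421, 294, 0]) cube([166, 4858, 2780]);
translate([3365, 294, 0]) cube([166, 4858, 2780]);


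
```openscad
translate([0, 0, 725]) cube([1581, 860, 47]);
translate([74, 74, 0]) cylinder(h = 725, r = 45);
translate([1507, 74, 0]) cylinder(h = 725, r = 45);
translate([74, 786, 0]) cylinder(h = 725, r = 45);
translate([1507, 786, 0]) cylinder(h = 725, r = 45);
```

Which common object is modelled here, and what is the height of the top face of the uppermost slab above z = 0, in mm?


A table. The table height is 772 mm.

A 1581×860×47 slab sits at z = 725 on four Ø90 mm round legs — a table. The top surface is at 725 + 47 = 772 mm.


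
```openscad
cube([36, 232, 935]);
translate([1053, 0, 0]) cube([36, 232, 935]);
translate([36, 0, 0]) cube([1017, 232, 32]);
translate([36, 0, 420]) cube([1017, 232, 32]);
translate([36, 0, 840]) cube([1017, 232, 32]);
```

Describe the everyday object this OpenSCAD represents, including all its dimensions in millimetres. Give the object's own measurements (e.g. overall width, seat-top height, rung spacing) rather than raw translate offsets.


An open bookshelf. Two side panels, each 36 mm thick, 232 mm deep and 935 mm tall, stand 1089 mm apart (outside-to-outside). Between them sit 3 shelves, each 32 mm thick and 232 mm deep, spanning the full gap between the sides. The bottom shelf rests on the floor (its underside at z = 0) and the clear gap between one shelf's top and the next shelf's underside is 388 mm.


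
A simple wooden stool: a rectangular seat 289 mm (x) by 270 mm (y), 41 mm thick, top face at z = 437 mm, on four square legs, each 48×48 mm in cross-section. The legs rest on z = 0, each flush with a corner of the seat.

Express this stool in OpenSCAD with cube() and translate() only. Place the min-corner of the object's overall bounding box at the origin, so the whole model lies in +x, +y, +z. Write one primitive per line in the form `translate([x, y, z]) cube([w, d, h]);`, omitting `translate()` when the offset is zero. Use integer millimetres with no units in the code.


translate([0, 0, 396]) cube([289, 270, 41]);
cube([48, 48, 396]);
translate([241, 0, 0]) cube([48, 48, 396]);
translate([0, 222, 0]) cube([48, 48, 396]);
translate([241, 222, 0]) cube([48, 48, 396]);


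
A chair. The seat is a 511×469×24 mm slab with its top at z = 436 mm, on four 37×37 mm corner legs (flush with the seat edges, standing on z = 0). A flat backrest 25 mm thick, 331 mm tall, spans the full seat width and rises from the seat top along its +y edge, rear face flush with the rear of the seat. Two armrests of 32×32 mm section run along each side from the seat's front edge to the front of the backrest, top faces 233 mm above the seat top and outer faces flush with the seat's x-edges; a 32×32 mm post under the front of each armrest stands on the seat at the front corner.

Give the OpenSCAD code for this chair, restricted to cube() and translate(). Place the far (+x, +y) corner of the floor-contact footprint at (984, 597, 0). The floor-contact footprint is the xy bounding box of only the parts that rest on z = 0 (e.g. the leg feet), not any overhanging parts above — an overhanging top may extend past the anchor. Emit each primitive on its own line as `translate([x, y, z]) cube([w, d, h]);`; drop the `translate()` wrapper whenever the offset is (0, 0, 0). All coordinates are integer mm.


translate([473, 128, 412]) cube([511, 469, 24]);
translate([473, 128, 0]) cube([37, 37, 412]);
translate([947, 128, 0]) cube([37, 37, 412]);
translate([473, 560, 0]) cube([37, 37, 412]);
translate([947, 560, 0]) cube([37, 37, 412]);
translate([473, 572, 436]) cube([511, 25, 331]);
translate([473, 128, 637]) cube([32, 444, 32]);
translate([952, 128, 637]) cube([32, 444, 32]);
translate([473, 128, 436]) cube([32, 32, 201]);
translate([952, 128, 436]) cube([32, 32, 201]);


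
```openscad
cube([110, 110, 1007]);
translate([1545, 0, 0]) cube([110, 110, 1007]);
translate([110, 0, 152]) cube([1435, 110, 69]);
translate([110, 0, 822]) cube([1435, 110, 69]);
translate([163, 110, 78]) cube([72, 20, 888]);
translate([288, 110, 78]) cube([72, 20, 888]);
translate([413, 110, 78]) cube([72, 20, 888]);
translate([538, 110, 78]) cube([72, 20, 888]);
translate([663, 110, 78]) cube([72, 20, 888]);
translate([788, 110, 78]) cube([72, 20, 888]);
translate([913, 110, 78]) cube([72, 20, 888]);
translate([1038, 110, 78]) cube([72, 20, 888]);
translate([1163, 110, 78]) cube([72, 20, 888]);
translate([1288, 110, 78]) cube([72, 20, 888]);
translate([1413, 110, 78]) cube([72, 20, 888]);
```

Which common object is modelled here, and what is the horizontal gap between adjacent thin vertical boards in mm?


A fence section. The picket gap is 53 mm.

Two posts, two rails, 11 pickets — a fence section. Span 1435 mm holds 11 pickets of 72 mm with 12 equal gaps: ⌊(1435 − 11·72) / 12⌋ = 53 mm.


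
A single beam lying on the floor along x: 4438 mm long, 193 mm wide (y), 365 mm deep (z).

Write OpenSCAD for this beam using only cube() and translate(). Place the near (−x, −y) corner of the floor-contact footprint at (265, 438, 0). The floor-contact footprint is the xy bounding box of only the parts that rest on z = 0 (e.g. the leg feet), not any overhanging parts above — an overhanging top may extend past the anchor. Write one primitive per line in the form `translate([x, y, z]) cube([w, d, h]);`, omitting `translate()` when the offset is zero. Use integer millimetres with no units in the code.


translate([265, 438, 0]) cube([4438, 193, 365]);


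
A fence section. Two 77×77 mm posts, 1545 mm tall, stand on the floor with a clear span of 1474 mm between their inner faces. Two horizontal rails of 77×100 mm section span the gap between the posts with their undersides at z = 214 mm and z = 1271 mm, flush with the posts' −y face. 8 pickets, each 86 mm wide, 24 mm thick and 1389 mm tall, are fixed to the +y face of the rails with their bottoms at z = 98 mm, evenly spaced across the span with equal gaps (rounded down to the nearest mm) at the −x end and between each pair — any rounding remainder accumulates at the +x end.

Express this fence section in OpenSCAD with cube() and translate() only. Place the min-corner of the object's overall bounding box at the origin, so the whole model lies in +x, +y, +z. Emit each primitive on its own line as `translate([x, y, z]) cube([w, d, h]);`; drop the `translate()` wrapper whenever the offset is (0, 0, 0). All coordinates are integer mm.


cube([77, 77, 1545]);
translate([1551, 0, 0]) cube([77, 77, 1545]);
translate([77, 0, 214]) cube([1474, 77, 100]);
translate([77, 0, 1271]) cube([1474, 77, 100]);
translate([164, 77, 98]) cube([86, 24, 1389]);
translate([337, 77, 98]) cube([86, 24, 1389]);
translate([510, 77, 98]) cube([86, 24, 1389]);
translate([683, 77, 98]) cube([86, 24, 1389]);
translate([856, 77, 98]) cube([86, 24, 1389]);
translate([1029, 77, 98]) cube([86, 24, 1389]);
translate([1202, 77, 98]) cube([86, 24, 1389]);
translate([1375, 77, 98]) cube([86, 24, 1389]);


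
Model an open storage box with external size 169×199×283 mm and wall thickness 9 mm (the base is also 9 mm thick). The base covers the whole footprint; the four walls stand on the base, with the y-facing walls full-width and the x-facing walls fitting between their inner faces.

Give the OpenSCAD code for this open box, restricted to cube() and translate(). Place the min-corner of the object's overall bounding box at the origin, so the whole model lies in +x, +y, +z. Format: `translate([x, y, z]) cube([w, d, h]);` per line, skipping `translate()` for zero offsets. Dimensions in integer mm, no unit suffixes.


cube([169, 199, 9]);
translate([0, 0, 9]) cube([169, 9, 274]);
translate([0, 190, 9]) cube([169, 9, 274]);
translate([0, 9, 9]) cube([9, 181, 274]);
translate([160, 9, 9]) cube([9, 181, 274]);


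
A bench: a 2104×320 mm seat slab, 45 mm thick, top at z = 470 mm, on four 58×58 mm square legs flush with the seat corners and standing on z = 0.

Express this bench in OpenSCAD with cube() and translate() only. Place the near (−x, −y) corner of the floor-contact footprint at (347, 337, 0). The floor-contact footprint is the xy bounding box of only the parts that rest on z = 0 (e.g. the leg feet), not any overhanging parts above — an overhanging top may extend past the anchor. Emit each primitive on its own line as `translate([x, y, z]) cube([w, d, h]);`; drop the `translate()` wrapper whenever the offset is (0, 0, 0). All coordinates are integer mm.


translate([347, 337, 425]) cube([2104, 320, 45]);
translate([347, 337, 0]) cube([58, 58, 425]);
translate([347, 599, 0]) cube([58, 58, 425]);
translate([2393, 337, 0]) cube([58, 58, 425]);
translate([2393, 599, 0]) cube([58, 58, 425]);


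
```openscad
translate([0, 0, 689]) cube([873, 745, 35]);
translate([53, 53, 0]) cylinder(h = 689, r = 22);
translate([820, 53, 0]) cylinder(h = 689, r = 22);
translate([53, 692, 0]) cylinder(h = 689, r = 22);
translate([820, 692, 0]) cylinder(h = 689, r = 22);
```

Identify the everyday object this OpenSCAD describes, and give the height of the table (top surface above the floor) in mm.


A table. The table height is 724 mm.

A 873×745×35 slab sits at z = 689 on four Ø44 mm round legs — a table. The top surface is at 689 + 35 = 724 mm.


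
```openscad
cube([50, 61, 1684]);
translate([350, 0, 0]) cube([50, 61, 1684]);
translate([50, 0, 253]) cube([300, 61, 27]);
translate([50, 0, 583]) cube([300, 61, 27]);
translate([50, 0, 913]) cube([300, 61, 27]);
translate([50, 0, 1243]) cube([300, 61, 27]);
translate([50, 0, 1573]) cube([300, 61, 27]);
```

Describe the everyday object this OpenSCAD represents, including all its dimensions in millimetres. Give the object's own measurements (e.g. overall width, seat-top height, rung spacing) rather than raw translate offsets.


A straight ladder. Two 50×61 mm vertical rails, 1684 mm tall, stand 400 mm apart (outside-to-outside) with their front faces coplanar on the −y side. 5 rungs, each 61 mm deep and 27 mm tall, span between the inner faces of the rails, front faces flush with the rails. The lowest rung's underside is at z = 253 mm and rungs are spaced 330 mm apart (underside to underside).


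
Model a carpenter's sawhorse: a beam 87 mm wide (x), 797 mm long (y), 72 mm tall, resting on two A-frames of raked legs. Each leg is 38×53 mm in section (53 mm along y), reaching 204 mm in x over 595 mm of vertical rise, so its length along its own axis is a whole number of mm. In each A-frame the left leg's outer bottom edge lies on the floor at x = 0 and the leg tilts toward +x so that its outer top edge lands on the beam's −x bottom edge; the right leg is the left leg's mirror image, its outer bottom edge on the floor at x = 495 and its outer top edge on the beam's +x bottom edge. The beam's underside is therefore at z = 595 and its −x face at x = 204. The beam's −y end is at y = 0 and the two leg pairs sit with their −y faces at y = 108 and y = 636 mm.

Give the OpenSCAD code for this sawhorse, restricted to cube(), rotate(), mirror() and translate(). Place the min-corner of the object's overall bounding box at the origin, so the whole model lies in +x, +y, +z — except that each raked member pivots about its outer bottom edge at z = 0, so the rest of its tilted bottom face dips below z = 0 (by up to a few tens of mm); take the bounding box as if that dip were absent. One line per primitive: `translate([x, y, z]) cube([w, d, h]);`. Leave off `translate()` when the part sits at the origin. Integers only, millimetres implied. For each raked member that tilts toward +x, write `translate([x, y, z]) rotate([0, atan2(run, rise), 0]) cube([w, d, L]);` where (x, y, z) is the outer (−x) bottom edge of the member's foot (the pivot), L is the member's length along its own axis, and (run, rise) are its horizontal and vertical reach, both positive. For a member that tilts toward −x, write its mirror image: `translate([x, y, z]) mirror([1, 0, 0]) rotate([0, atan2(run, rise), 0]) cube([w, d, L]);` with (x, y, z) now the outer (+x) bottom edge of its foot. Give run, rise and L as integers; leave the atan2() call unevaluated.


// leg length = √(204² + 595²) = 629
// right-leg outer foot x = 2·204 + 87 = 495
// beam min-corner = (204, 0, 595)
translate([204, 0, 595]) cube([87, 797, 72]);
translate([0, 108, 0]) rotate([0, atan2(204, 595), 0]) cube([38, 53, 629]);
translate([495, 108, 0]) mirror([1, 0, 0]) rotate([0, atan2(204, 595), 0]) cube([38, 53, 629]);
translate([0, 636, 0]) rotate([0, atan2(204, 595), 0]) cube([38, 53, 629]);
translate([495, 636, 0]) mirror([1, 0, 0]) rotate([0, atan2(204, 595), 0]) cube([38, 53, 629]);


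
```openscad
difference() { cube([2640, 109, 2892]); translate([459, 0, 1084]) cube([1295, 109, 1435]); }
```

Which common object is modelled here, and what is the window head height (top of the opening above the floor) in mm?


A wall with a window opening. The window head height is 2519 mm.

A wall with a rectangular opening subtracted — a window. Sill at z = 1084, opening 1435 mm tall, so the head is at 1084 + 1435 = 2519 mm.


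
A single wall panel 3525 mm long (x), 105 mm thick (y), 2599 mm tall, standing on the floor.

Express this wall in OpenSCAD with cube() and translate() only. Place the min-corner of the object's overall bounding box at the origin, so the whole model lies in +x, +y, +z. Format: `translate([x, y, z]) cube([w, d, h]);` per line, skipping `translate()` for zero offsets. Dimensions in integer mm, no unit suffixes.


cube([3525, 105, 2599]);


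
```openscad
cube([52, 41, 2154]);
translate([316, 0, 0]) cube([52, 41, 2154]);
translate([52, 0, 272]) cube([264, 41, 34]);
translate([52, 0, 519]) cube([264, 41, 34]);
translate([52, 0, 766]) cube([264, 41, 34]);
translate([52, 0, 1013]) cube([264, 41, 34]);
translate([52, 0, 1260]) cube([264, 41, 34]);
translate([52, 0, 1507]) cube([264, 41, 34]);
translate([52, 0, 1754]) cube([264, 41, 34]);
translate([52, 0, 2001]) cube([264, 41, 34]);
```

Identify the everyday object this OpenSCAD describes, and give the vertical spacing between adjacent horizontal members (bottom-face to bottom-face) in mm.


A ladder. The rung spacing is 247 mm.

Two tall 52×41 posts with 8 short bars between them — a ladder. Adjacent rungs sit at z = 272 and z = 519, so the spacing is 519 − 272 = 247 mm.


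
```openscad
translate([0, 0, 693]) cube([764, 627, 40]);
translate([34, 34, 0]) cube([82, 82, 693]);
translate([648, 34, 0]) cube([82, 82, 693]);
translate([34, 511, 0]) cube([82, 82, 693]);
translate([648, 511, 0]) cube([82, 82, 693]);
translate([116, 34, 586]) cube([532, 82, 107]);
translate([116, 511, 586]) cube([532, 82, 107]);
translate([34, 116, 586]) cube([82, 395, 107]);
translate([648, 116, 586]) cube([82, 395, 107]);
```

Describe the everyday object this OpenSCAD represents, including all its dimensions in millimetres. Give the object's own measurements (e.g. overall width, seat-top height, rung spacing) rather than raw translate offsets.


A table: top 764 mm (x) × 627 mm (y), 40 mm thick, upper face at z = 733 mm, on four 82×82 mm square legs, each inset 34 mm from the nearest pair of top edges from z = 0 to the bottom of the top. Four apron rails, 82 mm thick and 107 mm tall, run between adjacent legs with their top edges flush with the underside of the top and their outer faces flush with the legs' outer faces.


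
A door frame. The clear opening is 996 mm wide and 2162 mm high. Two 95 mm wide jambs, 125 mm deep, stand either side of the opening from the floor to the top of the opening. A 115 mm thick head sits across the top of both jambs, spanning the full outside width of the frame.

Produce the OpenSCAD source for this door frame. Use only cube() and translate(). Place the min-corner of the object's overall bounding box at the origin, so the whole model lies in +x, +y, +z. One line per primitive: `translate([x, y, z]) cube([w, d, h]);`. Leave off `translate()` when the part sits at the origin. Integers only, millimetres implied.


cube([95, 125, 2162]);
translate([1091, 0, 0]) cube([95, 125, 2162]);
translate([0, 0, 2162]) cube([1186, 125, 115]);


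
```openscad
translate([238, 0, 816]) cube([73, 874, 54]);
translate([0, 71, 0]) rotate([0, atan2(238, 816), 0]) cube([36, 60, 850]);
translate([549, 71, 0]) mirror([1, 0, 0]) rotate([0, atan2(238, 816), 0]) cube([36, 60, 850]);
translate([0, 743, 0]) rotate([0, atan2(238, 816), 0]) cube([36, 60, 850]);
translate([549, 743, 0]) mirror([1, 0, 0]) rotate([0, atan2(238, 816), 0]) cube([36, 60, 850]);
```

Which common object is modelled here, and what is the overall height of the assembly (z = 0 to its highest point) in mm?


A sawhorse. The overall height is 870 mm.

A beam across two mirrored pairs of raked legs — a sawhorse. The beam's underside is at z = 816 (matching the legs' vertical rise in atan2(238, 816)) and the beam is 54 mm tall, so its top is at 816 + 54 = 870 mm. The raked legs top out at the beam's underside, so that is the highest point.


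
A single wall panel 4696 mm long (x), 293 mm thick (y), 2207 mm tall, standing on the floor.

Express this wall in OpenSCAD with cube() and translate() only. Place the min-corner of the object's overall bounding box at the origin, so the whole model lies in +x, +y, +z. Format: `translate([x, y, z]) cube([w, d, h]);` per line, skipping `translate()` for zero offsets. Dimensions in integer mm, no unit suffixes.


cube([4696, 293, 2207]);


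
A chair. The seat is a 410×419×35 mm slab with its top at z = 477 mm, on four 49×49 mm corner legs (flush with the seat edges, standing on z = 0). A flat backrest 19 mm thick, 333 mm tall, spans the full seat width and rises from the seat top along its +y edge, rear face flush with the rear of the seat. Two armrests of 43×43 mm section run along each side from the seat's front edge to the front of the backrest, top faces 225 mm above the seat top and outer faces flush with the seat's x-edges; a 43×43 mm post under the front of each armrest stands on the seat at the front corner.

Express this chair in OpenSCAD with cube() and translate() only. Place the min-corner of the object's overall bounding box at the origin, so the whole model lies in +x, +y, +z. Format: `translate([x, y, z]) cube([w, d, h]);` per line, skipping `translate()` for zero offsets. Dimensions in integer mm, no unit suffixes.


translate([0, 0, 442]) cube([410, 419, 35]);
cube([49, 49, 442]);
translate([361, 0, 0]) cube([49, 49, 442]);
translate([0, 370, 0]) cube([49, 49, 442]);
translate([361, 370, 0]) cube([49, 49, 442]);
translate([0, 400, 477]) cube([410, 19, 333]);
translate([0, 0, 659]) cube([43, 400, 43]);
translate([367, 0, 659]) cube([43, 400, 43]);
translate([0, 0, 477]) cube([43, 43, 182]);
translate([367, 0, 477]) cube([43, 43, 182]);


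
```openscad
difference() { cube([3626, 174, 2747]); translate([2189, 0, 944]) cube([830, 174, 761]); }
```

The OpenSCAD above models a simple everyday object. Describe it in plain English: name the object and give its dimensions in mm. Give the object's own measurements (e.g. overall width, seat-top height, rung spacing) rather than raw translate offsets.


A wall 3626 mm long (x), 174 mm thick (y), 2747 mm tall, with a rectangular window opening cut through it. The opening is 830 mm wide and 761 mm tall; its sill is at z = 944 mm and its near (−x) edge is 2189 mm from the wall's −x end. The opening passes through the full wall thickness.


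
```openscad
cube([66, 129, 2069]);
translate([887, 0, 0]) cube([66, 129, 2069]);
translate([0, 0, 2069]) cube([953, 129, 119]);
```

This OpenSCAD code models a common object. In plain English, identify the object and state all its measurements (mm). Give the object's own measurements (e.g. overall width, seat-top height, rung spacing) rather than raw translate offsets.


A door frame. The clear opening is 821 mm wide and 2069 mm high. Two 66 mm wide jambs, 129 mm deep, stand either side of the opening from the floor to the top of the opening. A 119 mm thick head sits across the top of both jambs, spanning the full outside width of the frame.


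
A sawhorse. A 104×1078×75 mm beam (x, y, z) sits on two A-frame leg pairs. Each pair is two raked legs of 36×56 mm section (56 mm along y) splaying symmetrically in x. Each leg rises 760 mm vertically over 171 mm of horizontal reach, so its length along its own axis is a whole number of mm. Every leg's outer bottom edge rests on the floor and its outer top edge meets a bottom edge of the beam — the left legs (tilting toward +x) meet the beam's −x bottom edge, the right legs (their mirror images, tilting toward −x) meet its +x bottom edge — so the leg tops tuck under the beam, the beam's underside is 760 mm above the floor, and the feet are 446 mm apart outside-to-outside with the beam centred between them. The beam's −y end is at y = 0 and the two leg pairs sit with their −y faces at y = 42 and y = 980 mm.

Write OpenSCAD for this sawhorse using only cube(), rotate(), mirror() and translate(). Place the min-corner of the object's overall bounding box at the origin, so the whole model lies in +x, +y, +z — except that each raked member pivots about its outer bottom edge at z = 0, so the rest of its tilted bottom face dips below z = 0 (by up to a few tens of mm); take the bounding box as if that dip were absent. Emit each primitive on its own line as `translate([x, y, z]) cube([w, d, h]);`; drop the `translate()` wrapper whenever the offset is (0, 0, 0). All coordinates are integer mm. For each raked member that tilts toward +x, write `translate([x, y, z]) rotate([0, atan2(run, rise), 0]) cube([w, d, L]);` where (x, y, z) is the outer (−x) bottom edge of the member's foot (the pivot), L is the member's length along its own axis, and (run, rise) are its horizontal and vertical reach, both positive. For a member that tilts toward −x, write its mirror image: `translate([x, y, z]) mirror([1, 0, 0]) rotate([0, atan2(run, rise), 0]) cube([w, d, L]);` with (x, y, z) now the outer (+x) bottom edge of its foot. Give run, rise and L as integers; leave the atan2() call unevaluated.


translate([171, 0, 760]) cube([104, 1078, 75]);
translate([0, 42, 0]) rotate([0, atan2(171, 760), 0]) cube([36, 56, 779]);
translate([446, 42, 0]) mirror([1, 0, 0]) rotate([0, atan2(171, 760), 0]) cube([36, 56, 779]);
translate([0, 980, 0]) rotate([0, atan2(171, 760), 0]) cube([36, 56, 779]);
translate([446, 980, 0]) mirror([1, 0, 0]) rotate([0, atan2(171, 760), 0]) cube([36, 56, 779]);


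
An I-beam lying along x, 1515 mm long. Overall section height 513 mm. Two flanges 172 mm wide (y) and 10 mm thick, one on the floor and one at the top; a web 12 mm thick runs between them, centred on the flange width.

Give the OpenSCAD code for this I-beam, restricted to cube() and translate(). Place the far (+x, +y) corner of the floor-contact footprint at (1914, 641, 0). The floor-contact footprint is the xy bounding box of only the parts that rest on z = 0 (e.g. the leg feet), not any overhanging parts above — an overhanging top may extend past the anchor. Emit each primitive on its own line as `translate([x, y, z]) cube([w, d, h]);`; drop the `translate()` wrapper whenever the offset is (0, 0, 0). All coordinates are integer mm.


translate([399, 469, 0]) cube([1515, 172, 10]);
translate([399, 549, 10]) cube([1515, 12, 493]);
translate([399, 469, 503]) cube([1515, 172, 10]);


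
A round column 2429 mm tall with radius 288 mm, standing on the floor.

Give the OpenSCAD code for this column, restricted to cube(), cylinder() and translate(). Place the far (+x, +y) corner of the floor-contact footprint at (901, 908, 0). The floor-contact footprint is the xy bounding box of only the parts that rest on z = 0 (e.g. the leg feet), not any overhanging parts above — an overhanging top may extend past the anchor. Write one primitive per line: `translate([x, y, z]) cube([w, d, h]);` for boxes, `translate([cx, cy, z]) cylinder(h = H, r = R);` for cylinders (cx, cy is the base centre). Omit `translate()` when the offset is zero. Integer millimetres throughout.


translate([613, 620, 0]) cylinder(h = 2429, r = 288);


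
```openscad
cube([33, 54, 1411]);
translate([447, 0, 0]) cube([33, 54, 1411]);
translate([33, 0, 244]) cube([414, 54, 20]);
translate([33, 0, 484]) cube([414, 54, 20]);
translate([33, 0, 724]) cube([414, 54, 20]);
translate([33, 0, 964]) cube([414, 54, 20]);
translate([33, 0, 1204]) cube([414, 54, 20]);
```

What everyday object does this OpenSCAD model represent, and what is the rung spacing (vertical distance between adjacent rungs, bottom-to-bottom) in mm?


A ladder. The rung spacing is 240 mm.

Two tall 33×54 posts with 5 short bars between them — a ladder. Adjacent rungs sit at z = 244 and z = 484, so the spacing is 484 − 244 = 240 mm.


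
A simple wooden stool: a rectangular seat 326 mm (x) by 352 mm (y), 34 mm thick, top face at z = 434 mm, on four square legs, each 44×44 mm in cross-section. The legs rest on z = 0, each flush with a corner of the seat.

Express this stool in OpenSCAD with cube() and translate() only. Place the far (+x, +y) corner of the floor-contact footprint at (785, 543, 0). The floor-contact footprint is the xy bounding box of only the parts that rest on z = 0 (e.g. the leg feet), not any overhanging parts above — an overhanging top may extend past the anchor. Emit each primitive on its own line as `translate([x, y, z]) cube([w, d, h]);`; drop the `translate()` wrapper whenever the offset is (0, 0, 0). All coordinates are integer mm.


// leg_h = 434 - 34 = 400
translate([459, 191, 400]) cube([326, 352, 34]);
translate([459, 191, 0]) cube([44, 44, 400]);
translate([741, 191, 0]) cube([44, 44, 400]);
translate([459, 499, 0]) cube([44, 44, 400]);
translate([741, 499, 0]) cube([44, 44, 400]);


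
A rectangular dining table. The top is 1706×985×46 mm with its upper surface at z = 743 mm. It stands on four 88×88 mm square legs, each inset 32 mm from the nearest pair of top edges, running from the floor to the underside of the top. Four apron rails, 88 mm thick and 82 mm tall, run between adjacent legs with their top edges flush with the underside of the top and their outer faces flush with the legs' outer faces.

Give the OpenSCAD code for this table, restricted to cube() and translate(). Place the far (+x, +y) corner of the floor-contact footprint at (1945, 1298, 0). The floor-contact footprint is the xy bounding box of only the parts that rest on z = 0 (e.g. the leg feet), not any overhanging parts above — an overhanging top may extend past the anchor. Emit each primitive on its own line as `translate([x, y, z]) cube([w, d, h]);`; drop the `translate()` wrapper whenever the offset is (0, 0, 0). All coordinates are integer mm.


translate([271, 345, 697]) cube([1706, 985, 46]);
translate([303, 377, 0]) cube([88, 88, 697]);
translate([1857, 377, 0]) cube([88, 88, 697]);
translate([303, 1210, 0]) cube([88, 88, 697]);
translate([1857, 1210, 0]) cube([88, 88, 697]);
translate([391, 377, 615]) cube([1466, 88, 82]);
translate([391, 1210, 615]) cube([1466, 88, 82]);
translate([303, 465, 615]) cube([88, 745, 82]);
translate([1857, 465, 615]) cube([88, 745, 82]);


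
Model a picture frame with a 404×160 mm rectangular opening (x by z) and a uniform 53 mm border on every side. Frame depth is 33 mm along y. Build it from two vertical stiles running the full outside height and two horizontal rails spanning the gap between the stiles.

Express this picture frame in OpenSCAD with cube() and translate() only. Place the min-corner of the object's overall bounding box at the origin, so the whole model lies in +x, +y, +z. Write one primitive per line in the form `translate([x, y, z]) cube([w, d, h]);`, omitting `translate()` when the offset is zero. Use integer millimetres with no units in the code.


cube([53, 33, 266]);
translate([457, 0, 0]) cube([53, 33, 266]);
translate([53, 0, 0]) cube([404, 33, 53]);
translate([53, 0, 213]) cube([404, 33, 53]);


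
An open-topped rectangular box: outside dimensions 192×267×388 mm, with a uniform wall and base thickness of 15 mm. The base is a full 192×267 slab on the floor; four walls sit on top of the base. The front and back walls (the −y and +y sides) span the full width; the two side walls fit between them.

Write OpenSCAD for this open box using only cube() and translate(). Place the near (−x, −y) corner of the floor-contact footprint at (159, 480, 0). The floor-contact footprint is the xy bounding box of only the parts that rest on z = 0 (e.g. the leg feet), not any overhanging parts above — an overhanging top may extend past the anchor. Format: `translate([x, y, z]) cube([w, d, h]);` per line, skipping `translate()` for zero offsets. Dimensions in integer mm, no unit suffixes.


translate([159, 480, 0]) cube([192, 267, 15]);
translate([159, 480, 15]) cube([192, 15, 373]);
translate([159, 732, 15]) cube([192, 15, 373]);
translate([159, 495, 15]) cube([15, 237, 373]);
translate([336, 495, 15]) cube([15, 237, 373]);
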